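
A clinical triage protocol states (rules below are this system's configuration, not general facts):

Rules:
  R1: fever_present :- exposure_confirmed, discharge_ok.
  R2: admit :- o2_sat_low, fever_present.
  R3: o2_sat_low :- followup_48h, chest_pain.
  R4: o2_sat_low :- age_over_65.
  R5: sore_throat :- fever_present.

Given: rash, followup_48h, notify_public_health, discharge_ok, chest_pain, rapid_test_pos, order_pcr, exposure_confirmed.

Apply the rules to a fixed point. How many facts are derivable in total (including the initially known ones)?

Round 1 — R1, R3, derive fever_present, o2_sat_low.
Round 2 — R2, R5, derive admit, sore_throat.
Closure: {admit, chest_pain, discharge_ok, exposure_confirmed, fever_present, followup_48h, notify_public_health, o2_sat_low, order_pcr, rapid_test_pos, rash, sore_throat} — 12 facts.

12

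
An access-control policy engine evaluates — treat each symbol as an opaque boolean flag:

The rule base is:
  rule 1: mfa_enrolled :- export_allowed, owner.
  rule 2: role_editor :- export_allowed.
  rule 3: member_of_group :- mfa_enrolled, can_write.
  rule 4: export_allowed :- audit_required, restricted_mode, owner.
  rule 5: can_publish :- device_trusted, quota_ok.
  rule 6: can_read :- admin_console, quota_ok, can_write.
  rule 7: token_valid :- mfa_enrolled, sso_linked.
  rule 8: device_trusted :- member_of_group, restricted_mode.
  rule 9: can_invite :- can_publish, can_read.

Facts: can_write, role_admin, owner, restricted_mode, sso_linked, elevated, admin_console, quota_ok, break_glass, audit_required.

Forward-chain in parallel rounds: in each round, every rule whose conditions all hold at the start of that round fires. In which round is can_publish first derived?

Round 1: rule 4 [export_allowed :- audit_required, restricted_mode, owner.]; rule 6 [can_read :- admin_console, quota_ok, can_write.]. New: export_allowed, can_read.
Round 2: rule 1 [mfa_enrolled :- export_allowed, owner.]; rule 2 [role_editor :- export_allowed.]. New: mfa_enrolled, role_editor.
Round 3: rule 3 [member_of_group :- mfa_enrolled, can_write.]; rule 7 [token_valid :- mfa_enrolled, sso_linked.]. New: member_of_group, token_valid.
Round 4: rule 8 [device_trusted :- member_of_group, restricted_mode.]. New: device_trusted.
Round 5: rule 5 [can_publish :- device_trusted, quota_ok.]. New: can_publish.
can_publish first appears in round 5.

5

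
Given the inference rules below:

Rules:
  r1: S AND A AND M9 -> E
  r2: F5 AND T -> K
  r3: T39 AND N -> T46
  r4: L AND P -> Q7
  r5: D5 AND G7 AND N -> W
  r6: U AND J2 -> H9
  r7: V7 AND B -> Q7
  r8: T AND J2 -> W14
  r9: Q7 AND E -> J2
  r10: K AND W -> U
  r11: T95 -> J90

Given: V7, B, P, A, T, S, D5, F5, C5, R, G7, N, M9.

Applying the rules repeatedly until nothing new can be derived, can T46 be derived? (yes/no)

Round 1 — r1, r2, r5, r7, derive E, K, W, Q7.
Round 2 — r9, r10, derive J2, U.
Round 3 — r6, r8, derive H9, W14.
Fixed point reached. T46 is concluded only by r3; r3 needs T39 (never derived).

no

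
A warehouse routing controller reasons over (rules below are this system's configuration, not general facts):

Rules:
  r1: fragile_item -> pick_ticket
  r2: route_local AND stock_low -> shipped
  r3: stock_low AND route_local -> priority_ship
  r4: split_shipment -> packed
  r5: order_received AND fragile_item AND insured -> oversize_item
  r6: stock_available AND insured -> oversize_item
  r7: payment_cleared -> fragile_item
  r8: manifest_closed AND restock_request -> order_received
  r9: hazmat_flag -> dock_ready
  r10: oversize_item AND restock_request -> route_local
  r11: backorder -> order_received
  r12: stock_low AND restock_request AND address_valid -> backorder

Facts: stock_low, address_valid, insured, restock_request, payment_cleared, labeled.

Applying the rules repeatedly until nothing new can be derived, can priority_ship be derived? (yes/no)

Round 1: r7 [payment_cleared -> fragile_item]; r12 [stock_low AND restock_request AND address_valid -> backorder]. Adds fragile_item, backorder.
Round 2: r1 [fragile_item -> pick_ticket]; r11 [backorder -> order_received]. Adds pick_ticket, order_received.
Round 3: r5 [order_received AND fragile_item AND insured -> oversize_item]. Adds oversize_item.
Round 4: r10 [oversize_item AND restock_request -> route_local]. Adds route_local.
Round 5: r2 [route_local AND stock_low -> shipped]; r3 [stock_low AND route_local -> priority_ship]. Adds shipped, priority_ship.
priority_ship appears in round 5, so it is derivable.

yes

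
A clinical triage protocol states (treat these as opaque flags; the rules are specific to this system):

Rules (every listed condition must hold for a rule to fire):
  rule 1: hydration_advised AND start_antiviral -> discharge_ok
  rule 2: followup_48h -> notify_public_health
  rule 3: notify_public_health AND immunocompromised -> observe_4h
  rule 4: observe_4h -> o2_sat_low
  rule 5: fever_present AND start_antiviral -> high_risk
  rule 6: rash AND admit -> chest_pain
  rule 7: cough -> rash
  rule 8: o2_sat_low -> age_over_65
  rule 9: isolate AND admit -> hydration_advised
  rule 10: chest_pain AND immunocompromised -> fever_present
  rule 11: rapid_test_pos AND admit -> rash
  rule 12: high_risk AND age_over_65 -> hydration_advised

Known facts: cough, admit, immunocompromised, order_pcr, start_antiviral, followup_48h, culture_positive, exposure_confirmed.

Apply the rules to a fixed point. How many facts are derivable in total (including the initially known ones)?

Round 1 fires rule 2, rule 7, giving notify_public_health, rash.
Round 2 fires rule 3, rule 6, giving observe_4h, chest_pain.
Round 3 fires rule 4, rule 10, giving o2_sat_low, fever_present.
Round 4 fires rule 5, rule 8, giving high_risk, age_over_65.
Round 5 fires rule 12, giving hydration_advised.
Round 6 fires rule 1, giving discharge_ok.
Closure: {admit, age_over_65, chest_pain, cough, culture_positive, discharge_ok, exposure_confirmed, fever_present, followup_48h, high_risk, hydration_advised, immunocompromised, notify_public_health, o2_sat_low, observe_4h, order_pcr, rash, start_antiviral} — 18 facts.

18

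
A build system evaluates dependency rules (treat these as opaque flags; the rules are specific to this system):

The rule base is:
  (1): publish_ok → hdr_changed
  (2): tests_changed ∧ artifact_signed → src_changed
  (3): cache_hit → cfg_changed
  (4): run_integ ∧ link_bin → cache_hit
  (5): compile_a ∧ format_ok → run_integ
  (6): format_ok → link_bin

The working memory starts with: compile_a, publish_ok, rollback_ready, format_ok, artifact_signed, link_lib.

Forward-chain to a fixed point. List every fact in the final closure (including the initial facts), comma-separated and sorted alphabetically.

Round 1: (1) [publish_ok → hdr_changed]; (5) [compile_a ∧ format_ok → run_integ]; (6) [format_ok → link_bin]. Adds hdr_changed, run_integ, link_bin.
Round 2: (4) [run_integ ∧ link_bin → cache_hit]. Adds cache_hit.
Round 3: (3) [cache_hit → cfg_changed]. Adds cfg_changed.

artifact_signed, cache_hit, cfg_changed, compile_a, format_ok, hdr_changed, link_bin, link_lib, publish_ok, rollback_ready, run_integ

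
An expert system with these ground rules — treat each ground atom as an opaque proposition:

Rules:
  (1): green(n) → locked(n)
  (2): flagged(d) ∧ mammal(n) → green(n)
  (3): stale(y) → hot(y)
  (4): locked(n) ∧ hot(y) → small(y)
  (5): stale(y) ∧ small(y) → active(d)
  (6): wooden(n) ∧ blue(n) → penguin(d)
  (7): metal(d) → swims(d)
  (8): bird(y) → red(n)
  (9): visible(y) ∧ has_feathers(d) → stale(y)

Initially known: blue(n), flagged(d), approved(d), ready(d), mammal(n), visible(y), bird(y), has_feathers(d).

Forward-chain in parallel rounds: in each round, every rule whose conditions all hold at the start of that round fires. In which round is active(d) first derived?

4

Round 1 — (2), (8), (9), derive green(n), red(n), stale(y).
Round 2 — (1), (3), derive locked(n), hot(y).
Round 3 — (4), derive small(y).
Round 4 — (5), derive active(d).
active(d) first appears in round 4.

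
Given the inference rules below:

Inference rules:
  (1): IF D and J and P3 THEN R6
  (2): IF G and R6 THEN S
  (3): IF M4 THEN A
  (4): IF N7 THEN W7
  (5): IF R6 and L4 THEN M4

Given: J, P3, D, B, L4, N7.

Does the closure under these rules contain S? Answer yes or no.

Round 1: (1) [IF D and J and P3 THEN R6]; (4) [IF N7 THEN W7]. Adds R6, W7.
Round 2: (5) [IF R6 and L4 THEN M4]. Adds M4.
Round 3: (3) [IF M4 THEN A]. Adds A.
Fixed point reached. S is concluded only by (2); (2) needs G (never derived).

no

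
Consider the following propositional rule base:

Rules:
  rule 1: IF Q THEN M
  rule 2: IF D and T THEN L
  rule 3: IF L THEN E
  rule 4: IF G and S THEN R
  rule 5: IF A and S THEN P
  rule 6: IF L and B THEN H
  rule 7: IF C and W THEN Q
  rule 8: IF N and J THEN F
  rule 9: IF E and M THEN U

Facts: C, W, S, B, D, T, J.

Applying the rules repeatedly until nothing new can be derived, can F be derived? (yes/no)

Round 1 — rule 2, rule 7, derive L, Q.
Round 2 — rule 1, rule 3, rule 6, derive M, E, H.
Round 3 — rule 9, derive U.
Fixed point reached. F is concluded only by rule 8; rule 8 needs N (never derived).

no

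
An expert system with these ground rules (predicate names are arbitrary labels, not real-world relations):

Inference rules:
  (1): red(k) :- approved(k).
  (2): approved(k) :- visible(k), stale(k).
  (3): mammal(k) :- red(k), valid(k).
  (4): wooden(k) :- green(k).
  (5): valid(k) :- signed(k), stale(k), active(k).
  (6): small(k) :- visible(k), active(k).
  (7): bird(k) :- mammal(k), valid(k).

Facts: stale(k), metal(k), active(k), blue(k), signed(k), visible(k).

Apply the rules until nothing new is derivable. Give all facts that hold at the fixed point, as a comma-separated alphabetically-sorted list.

active(k), approved(k), bird(k), blue(k), mammal(k), metal(k), red(k), signed(k), small(k), stale(k), valid(k), visible(k)

[1] (2) [approved(k) :- visible(k), stale(k).]; (5) [valid(k) :- signed(k), stale(k), active(k).]; (6) [small(k) :- visible(k), active(k).]. ⇒ new: approved(k), valid(k), small(k).
[2] (1) [red(k) :- approved(k).]. ⇒ new: red(k).
[3] (3) [mammal(k) :- red(k), valid(k).]. ⇒ new: mammal(k).
[4] (7) [bird(k) :- mammal(k), valid(k).]. ⇒ new: bird(k).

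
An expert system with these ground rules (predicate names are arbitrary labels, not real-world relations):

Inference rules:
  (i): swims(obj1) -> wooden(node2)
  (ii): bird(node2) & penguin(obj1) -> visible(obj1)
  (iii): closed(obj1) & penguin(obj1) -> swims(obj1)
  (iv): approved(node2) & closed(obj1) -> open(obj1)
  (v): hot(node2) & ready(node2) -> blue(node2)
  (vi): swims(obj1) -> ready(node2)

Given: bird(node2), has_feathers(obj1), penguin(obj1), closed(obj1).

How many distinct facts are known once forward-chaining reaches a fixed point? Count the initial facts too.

Round 1 fires (ii), (iii), giving visible(obj1), swims(obj1).
Round 2 fires (i), (vi), giving wooden(node2), ready(node2).
Closure: {bird(node2), closed(obj1), has_feathers(obj1), penguin(obj1), ready(node2), swims(obj1), visible(obj1), wooden(node2)} — 8 facts.

8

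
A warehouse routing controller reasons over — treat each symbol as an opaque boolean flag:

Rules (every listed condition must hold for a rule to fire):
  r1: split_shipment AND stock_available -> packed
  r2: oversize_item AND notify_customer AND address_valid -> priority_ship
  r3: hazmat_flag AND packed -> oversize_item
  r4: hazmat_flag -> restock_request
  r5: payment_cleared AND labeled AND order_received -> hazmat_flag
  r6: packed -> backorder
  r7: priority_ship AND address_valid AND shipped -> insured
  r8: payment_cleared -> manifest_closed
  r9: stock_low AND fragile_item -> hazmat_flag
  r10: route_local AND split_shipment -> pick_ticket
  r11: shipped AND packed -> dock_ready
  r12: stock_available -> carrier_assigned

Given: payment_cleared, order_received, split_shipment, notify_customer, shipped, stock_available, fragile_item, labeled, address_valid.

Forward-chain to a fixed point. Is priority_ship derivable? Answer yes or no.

Round 1: r1 [split_shipment AND stock_available -> packed]; r5 [payment_cleared AND labeled AND order_received -> hazmat_flag]; r8 [payment_cleared -> manifest_closed]; r12 [stock_available -> carrier_assigned]. Adds packed, hazmat_flag, manifest_closed, carrier_assigned.
Round 2: r3 [hazmat_flag AND packed -> oversize_item]; r4 [hazmat_flag -> restock_request]; r6 [packed -> backorder]; r11 [shipped AND packed -> dock_ready]. Adds oversize_item, restock_request, backorder, dock_ready.
Round 3: r2 [oversize_item AND notify_customer AND address_valid -> priority_ship]. Adds priority_ship.
Round 4: r7 [priority_ship AND address_valid AND shipped -> insured]. Adds insured.
priority_ship appears in round 3, so it is derivable.

yes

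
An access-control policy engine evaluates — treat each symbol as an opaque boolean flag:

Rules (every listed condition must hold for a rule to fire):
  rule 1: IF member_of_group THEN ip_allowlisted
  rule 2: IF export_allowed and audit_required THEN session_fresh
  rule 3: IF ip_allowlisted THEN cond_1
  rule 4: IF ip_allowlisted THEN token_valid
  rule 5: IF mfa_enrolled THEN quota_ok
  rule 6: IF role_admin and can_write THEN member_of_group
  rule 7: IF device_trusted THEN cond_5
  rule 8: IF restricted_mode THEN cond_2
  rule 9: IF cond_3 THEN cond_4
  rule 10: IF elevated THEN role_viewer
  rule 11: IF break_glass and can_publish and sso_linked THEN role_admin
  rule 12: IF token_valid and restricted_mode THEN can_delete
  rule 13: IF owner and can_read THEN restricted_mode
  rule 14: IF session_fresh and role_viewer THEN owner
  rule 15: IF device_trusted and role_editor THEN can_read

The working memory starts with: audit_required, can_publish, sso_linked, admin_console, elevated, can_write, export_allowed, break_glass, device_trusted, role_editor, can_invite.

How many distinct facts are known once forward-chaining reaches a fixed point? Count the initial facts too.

[1] rule 2 [IF export_allowed and audit_required THEN session_fresh]; rule 7 [IF device_trusted THEN cond_5]; rule 10 [IF elevated THEN role_viewer]; rule 11 [IF break_glass and can_publish and sso_linked THEN role_admin]; rule 15 [IF device_trusted and role_editor THEN can_read]. ⇒ new: session_fresh, cond_5, role_viewer, role_admin, can_read.
[2] rule 6 [IF role_admin and can_write THEN member_of_group]; rule 14 [IF session_fresh and role_viewer THEN owner]. ⇒ new: member_of_group, owner.
[3] rule 1 [IF member_of_group THEN ip_allowlisted]; rule 13 [IF owner and can_read THEN restricted_mode]. ⇒ new: ip_allowlisted, restricted_mode.
[4] rule 3 [IF ip_allowlisted THEN cond_1]; rule 4 [IF ip_allowlisted THEN token_valid]; rule 8 [IF restricted_mode THEN cond_2]. ⇒ new: cond_1, token_valid, cond_2.
[5] rule 12 [IF token_valid and restricted_mode THEN can_delete]. ⇒ new: can_delete.
Closure: {admin_console, audit_required, break_glass, can_delete, can_invite, can_publish, can_read, can_write, cond_1, cond_2, cond_5, device_trusted, elevated, export_allowed, ip_allowlisted, member_of_group, owner, restricted_mode, role_admin, role_editor, role_viewer, session_fresh, sso_linked, token_valid} — 24 facts.

24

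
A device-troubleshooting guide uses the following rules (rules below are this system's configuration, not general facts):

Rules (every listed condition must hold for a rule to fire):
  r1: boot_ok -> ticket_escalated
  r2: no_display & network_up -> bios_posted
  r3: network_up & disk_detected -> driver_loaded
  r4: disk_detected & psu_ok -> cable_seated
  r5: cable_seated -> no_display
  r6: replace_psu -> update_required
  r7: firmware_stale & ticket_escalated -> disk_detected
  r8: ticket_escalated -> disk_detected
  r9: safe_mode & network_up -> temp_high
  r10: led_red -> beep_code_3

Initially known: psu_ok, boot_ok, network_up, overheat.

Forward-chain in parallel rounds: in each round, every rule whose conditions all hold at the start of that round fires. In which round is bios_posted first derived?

5

Round 1 — r1, derive ticket_escalated.
Round 2 — r8, derive disk_detected.
Round 3 — r3, r4, derive driver_loaded, cable_seated.
Round 4 — r5, derive no_display.
Round 5 — r2, derive bios_posted.
bios_posted first appears in round 5.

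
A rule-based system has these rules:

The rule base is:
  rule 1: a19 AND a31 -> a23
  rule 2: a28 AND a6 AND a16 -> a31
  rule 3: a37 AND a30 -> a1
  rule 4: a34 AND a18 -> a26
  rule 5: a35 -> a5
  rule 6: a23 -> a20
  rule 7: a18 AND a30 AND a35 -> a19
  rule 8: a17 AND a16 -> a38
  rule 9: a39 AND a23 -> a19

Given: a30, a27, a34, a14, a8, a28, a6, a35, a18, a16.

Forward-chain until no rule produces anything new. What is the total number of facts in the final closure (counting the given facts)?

16

Round 1 fires rule 2, rule 4, rule 5, rule 7, giving a31, a26, a5, a19.
Round 2 fires rule 1, giving a23.
Round 3 fires rule 6, giving a20.
Closure: {a14, a16, a18, a19, a20, a23, a26, a27, a28, a30, a31, a34, a35, a5, a6, a8} — 16 facts.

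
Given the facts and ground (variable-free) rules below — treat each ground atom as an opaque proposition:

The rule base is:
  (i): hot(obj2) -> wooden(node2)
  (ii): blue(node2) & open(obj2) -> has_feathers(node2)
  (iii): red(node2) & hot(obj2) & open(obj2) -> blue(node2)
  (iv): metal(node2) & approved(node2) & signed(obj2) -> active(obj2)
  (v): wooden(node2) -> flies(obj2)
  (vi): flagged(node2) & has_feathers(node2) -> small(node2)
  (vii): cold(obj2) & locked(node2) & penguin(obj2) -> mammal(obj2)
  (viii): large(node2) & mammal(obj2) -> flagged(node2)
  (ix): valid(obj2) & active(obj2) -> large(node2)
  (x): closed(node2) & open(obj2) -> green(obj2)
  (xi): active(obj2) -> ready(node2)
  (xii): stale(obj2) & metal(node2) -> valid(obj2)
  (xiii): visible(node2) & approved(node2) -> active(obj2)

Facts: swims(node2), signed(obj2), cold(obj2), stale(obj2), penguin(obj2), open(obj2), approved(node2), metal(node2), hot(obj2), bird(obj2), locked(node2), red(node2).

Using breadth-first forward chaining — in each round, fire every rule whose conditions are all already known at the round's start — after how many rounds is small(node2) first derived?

Round 1 — (i), (iii), (iv), (vii), (xii), derive wooden(node2), blue(node2), active(obj2), mammal(obj2), valid(obj2).
Round 2 — (ii), (v), (ix), (xi), derive has_feathers(node2), flies(obj2), large(node2), ready(node2).
Round 3 — (viii), derive flagged(node2).
Round 4 — (vi), derive small(node2).
small(node2) first appears in round 4.

4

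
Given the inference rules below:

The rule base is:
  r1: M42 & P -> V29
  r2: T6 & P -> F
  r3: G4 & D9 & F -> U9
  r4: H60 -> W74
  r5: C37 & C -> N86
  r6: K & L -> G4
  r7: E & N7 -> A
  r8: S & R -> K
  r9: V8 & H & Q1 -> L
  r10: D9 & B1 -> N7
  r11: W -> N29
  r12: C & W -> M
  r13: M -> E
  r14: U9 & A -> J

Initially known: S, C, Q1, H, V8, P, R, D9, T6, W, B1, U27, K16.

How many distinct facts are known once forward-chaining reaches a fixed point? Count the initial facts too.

Round 1: r2 [T6 & P -> F]; r8 [S & R -> K]; r9 [V8 & H & Q1 -> L]; r10 [D9 & B1 -> N7]; r11 [W -> N29]; r12 [C & W -> M]. New: F, K, L, N7, N29, M.
Round 2: r6 [K & L -> G4]; r13 [M -> E]. New: G4, E.
Round 3: r3 [G4 & D9 & F -> U9]; r7 [E & N7 -> A]. New: U9, A.
Round 4: r14 [U9 & A -> J]. New: J.
Closure: {A, B1, C, D9, E, F, G4, H, J, K, K16, L, M, N29, N7, P, Q1, R, S, T6, U27, U9, V8, W} — 24 facts.

24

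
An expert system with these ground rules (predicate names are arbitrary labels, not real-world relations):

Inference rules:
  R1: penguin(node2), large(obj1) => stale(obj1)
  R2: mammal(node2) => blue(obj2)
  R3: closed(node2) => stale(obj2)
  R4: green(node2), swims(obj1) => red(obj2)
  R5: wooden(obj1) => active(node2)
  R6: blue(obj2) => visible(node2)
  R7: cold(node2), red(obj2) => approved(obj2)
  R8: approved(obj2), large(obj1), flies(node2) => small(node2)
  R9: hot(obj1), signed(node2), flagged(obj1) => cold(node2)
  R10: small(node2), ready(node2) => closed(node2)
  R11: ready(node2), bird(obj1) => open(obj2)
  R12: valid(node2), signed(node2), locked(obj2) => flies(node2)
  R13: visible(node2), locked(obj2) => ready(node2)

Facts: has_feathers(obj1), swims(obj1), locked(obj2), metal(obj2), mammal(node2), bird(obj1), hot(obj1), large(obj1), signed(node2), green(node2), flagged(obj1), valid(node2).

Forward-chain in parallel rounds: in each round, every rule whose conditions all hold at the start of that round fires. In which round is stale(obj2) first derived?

Round 1 fires R2, R4, R9, R12, giving blue(obj2), red(obj2), cold(node2), flies(node2).
Round 2 fires R6, R7, giving visible(node2), approved(obj2).
Round 3 fires R8, R13, giving small(node2), ready(node2).
Round 4 fires R10, R11, giving closed(node2), open(obj2).
Round 5 fires R3, giving stale(obj2).
stale(obj2) first appears in round 5.

5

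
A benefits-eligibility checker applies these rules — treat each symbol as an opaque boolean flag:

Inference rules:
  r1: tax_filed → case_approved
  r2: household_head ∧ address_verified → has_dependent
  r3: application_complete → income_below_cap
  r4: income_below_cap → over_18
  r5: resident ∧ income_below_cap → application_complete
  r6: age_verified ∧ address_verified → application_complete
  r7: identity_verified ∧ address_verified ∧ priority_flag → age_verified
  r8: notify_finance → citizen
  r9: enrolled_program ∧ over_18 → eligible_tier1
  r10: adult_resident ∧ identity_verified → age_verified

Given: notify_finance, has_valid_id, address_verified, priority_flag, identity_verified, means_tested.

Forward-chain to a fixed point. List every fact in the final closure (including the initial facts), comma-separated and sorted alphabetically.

Round 1 fires r7, r8, giving age_verified, citizen.
Round 2 fires r6, giving application_complete.
Round 3 fires r3, giving income_below_cap.
Round 4 fires r4, giving over_18.

address_verified, age_verified, application_complete, citizen, has_valid_id, identity_verified, income_below_cap, means_tested, notify_finance, over_18, priority_flag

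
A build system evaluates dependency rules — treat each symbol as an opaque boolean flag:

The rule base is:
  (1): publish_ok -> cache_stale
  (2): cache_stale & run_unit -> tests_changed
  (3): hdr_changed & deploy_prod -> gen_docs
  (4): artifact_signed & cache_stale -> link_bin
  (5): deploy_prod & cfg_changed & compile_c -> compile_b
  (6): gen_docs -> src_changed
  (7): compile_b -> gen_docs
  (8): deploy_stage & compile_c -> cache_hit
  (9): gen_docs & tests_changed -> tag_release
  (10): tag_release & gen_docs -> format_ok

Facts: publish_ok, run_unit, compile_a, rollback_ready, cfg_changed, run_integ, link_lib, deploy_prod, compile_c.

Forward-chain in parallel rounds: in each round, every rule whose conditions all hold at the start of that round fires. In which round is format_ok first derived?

4

Round 1: (1) [publish_ok -> cache_stale]; (5) [deploy_prod & cfg_changed & compile_c -> compile_b]. New: cache_stale, compile_b.
Round 2: (2) [cache_stale & run_unit -> tests_changed]; (7) [compile_b -> gen_docs]. New: tests_changed, gen_docs.
Round 3: (6) [gen_docs -> src_changed]; (9) [gen_docs & tests_changed -> tag_release]. New: src_changed, tag_release.
Round 4: (10) [tag_release & gen_docs -> format_ok]. New: format_ok.
format_ok first appears in round 4.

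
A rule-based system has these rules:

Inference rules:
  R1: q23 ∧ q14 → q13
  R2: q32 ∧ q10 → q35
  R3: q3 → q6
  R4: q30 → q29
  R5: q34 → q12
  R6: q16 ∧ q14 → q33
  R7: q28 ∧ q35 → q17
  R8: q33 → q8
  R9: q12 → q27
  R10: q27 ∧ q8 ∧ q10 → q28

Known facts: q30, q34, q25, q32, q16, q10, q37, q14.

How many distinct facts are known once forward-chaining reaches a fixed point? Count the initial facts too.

16

Round 1: R2 [q32 ∧ q10 → q35]; R4 [q30 → q29]; R5 [q34 → q12]; R6 [q16 ∧ q14 → q33]. New: q35, q29, q12, q33.
Round 2: R8 [q33 → q8]; R9 [q12 → q27]. New: q8, q27.
Round 3: R10 [q27 ∧ q8 ∧ q10 → q28]. New: q28.
Round 4: R7 [q28 ∧ q35 → q17]. New: q17.
Closure: {q10, q12, q14, q16, q17, q25, q27, q28, q29, q30, q32, q33, q34, q35, q37, q8} — 16 facts.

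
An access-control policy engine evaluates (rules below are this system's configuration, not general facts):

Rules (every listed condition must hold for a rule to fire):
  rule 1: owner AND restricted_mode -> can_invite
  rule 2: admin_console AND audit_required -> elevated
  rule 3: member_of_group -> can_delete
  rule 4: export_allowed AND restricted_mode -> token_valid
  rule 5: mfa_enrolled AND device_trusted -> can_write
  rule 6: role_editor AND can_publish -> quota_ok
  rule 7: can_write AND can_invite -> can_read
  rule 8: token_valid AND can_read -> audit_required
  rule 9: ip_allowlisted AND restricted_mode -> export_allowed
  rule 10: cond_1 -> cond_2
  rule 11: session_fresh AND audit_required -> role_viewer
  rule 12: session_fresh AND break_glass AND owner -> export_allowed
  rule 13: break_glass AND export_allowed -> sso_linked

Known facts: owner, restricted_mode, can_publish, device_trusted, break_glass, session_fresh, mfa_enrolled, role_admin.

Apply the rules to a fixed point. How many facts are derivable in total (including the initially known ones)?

Round 1 — rule 1, rule 5, rule 12, derive can_invite, can_write, export_allowed.
Round 2 — rule 4, rule 7, rule 13, derive token_valid, can_read, sso_linked.
Round 3 — rule 8, derive audit_required.
Round 4 — rule 11, derive role_viewer.
Closure: {audit_required, break_glass, can_invite, can_publish, can_read, can_write, device_trusted, export_allowed, mfa_enrolled, owner, restricted_mode, role_admin, role_viewer, session_fresh, sso_linked, token_valid} — 16 facts.

16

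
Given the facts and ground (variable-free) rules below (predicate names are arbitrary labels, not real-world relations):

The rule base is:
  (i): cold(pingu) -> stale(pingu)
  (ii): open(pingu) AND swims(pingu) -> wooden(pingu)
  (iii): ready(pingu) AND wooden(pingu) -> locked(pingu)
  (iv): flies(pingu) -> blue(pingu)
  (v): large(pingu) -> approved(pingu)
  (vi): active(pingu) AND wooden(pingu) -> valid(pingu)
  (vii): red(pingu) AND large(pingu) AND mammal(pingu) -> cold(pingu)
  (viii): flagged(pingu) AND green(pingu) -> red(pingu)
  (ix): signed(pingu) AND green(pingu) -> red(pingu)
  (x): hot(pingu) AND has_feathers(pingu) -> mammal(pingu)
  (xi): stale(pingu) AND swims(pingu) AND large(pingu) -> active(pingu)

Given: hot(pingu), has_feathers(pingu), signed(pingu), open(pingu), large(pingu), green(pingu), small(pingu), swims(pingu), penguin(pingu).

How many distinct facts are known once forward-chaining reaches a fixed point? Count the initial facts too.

Round 1: (ii) [open(pingu) AND swims(pingu) -> wooden(pingu)]; (v) [large(pingu) -> approved(pingu)]; (ix) [signed(pingu) AND green(pingu) -> red(pingu)]; (x) [hot(pingu) AND has_feathers(pingu) -> mammal(pingu)]. New: wooden(pingu), approved(pingu), red(pingu), mammal(pingu).
Round 2: (vii) [red(pingu) AND large(pingu) AND mammal(pingu) -> cold(pingu)]. New: cold(pingu).
Round 3: (i) [cold(pingu) -> stale(pingu)]. New: stale(pingu).
Round 4: (xi) [stale(pingu) AND swims(pingu) AND large(pingu) -> active(pingu)]. New: active(pingu).
Round 5: (vi) [active(pingu) AND wooden(pingu) -> valid(pingu)]. New: valid(pingu).
Closure: {active(pingu), approved(pingu), cold(pingu), green(pingu), has_feathers(pingu), hot(pingu), large(pingu), mammal(pingu), open(pingu), penguin(pingu), red(pingu), signed(pingu), small(pingu), stale(pingu), swims(pingu), valid(pingu), wooden(pingu)} — 17 facts.

17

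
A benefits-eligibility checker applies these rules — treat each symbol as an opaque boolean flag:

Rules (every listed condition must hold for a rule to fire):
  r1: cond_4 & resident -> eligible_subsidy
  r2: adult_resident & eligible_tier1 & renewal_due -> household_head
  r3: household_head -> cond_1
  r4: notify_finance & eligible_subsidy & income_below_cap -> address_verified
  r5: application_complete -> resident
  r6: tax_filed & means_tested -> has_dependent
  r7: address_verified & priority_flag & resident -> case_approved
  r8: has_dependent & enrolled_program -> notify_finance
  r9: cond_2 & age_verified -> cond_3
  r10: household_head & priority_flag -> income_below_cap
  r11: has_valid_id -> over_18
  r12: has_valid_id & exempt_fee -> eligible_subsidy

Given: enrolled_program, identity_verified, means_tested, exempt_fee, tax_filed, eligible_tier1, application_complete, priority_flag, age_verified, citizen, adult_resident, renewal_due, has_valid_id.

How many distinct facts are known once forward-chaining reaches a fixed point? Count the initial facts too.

23

Round 1: r2 [adult_resident & eligible_tier1 & renewal_due -> household_head]; r5 [application_complete -> resident]; r6 [tax_filed & means_tested -> has_dependent]; r11 [has_valid_id -> over_18]; r12 [has_valid_id & exempt_fee -> eligible_subsidy]. Adds household_head, resident, has_dependent, over_18, eligible_subsidy.
Round 2: r3 [household_head -> cond_1]; r8 [has_dependent & enrolled_program -> notify_finance]; r10 [household_head & priority_flag -> income_below_cap]. Adds cond_1, notify_finance, income_below_cap.
Round 3: r4 [notify_finance & eligible_subsidy & income_below_cap -> address_verified]. Adds address_verified.
Round 4: r7 [address_verified & priority_flag & resident -> case_approved]. Adds case_approved.
Closure: {address_verified, adult_resident, age_verified, application_complete, case_approved, citizen, cond_1, eligible_subsidy, eligible_tier1, enrolled_program, exempt_fee, has_dependent, has_valid_id, household_head, identity_verified, income_below_cap, means_tested, notify_finance, over_18, priority_flag, renewal_due, resident, tax_filed} — 23 facts.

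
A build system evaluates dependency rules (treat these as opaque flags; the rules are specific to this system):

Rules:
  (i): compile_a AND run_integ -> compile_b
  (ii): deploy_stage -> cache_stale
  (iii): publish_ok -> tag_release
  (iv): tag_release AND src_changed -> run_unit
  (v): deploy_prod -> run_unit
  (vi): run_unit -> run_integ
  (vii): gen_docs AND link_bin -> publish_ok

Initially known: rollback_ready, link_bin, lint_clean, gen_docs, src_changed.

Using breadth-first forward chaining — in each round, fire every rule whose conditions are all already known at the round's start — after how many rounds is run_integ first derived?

[1] (vii) [gen_docs AND link_bin -> publish_ok]. ⇒ new: publish_ok.
[2] (iii) [publish_ok -> tag_release]. ⇒ new: tag_release.
[3] (iv) [tag_release AND src_changed -> run_unit]. ⇒ new: run_unit.
[4] (vi) [run_unit -> run_integ]. ⇒ new: run_integ.
run_integ first appears in round 4.

4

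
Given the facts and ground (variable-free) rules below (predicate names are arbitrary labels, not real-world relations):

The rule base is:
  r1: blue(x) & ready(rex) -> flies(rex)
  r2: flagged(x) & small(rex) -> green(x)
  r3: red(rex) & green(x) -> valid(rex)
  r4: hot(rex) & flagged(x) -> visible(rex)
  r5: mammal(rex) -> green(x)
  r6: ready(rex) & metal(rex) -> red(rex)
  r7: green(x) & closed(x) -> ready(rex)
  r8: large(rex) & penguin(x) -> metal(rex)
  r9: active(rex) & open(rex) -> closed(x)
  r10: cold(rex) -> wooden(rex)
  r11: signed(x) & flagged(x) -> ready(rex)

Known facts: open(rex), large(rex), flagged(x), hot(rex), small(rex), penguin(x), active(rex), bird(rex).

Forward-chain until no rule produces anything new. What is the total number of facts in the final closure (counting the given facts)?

Round 1: r2 [flagged(x) & small(rex) -> green(x)]; r4 [hot(rex) & flagged(x) -> visible(rex)]; r8 [large(rex) & penguin(x) -> metal(rex)]; r9 [active(rex) & open(rex) -> closed(x)]. Adds green(x), visible(rex), metal(rex), closed(x).
Round 2: r7 [green(x) & closed(x) -> ready(rex)]. Adds ready(rex).
Round 3: r6 [ready(rex) & metal(rex) -> red(rex)]. Adds red(rex).
Round 4: r3 [red(rex) & green(x) -> valid(rex)]. Adds valid(rex).
Closure: {active(rex), bird(rex), closed(x), flagged(x), green(x), hot(rex), large(rex), metal(rex), open(rex), penguin(x), ready(rex), red(rex), small(rex), valid(rex), visible(rex)} — 15 facts.

15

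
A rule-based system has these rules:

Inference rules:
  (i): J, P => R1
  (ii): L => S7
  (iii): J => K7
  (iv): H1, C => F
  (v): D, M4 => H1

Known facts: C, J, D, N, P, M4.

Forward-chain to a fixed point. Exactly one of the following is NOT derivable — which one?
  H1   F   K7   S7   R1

S7

Round 1: (i) [J, P => R1]; (iii) [J => K7]; (v) [D, M4 => H1]. Adds R1, K7, H1.
Round 2: (iv) [H1, C => F]. Adds F.
Derived: R1 (round 1), F (round 2), H1 (round 1), K7 (round 1). S7 never appears in any round.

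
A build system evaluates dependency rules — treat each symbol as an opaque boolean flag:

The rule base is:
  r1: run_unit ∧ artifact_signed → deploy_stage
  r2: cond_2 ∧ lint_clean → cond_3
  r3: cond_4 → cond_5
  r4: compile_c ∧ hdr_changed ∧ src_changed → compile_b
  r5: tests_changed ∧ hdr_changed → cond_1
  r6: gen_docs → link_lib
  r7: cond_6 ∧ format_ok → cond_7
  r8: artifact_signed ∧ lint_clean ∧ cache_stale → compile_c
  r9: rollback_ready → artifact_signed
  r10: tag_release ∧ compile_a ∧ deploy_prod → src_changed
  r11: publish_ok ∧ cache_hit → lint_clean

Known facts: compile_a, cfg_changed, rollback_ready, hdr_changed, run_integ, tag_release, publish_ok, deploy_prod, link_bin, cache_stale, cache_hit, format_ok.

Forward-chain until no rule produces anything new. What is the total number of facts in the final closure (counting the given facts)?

17

Round 1 — r9, r10, r11, derive artifact_signed, src_changed, lint_clean.
Round 2 — r8, derive compile_c.
Round 3 — r4, derive compile_b.
Closure: {artifact_signed, cache_hit, cache_stale, cfg_changed, compile_a, compile_b, compile_c, deploy_prod, format_ok, hdr_changed, link_bin, lint_clean, publish_ok, rollback_ready, run_integ, src_changed, tag_release} — 17 facts.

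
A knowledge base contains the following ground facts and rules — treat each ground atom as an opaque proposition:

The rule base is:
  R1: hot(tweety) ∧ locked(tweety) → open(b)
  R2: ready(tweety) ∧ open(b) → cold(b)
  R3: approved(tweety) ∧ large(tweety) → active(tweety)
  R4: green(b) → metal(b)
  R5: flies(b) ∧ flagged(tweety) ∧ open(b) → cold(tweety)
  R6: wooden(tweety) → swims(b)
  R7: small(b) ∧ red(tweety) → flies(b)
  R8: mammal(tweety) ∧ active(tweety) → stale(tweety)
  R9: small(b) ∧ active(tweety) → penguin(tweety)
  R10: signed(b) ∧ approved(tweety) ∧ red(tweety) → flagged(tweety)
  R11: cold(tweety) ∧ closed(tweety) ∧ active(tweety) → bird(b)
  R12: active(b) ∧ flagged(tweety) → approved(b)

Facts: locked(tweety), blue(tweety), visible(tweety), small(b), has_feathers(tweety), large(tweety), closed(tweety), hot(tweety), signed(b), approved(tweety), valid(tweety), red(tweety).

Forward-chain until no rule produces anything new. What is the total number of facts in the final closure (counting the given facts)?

[1] R1 [hot(tweety) ∧ locked(tweety) → open(b)]; R3 [approved(tweety) ∧ large(tweety) → active(tweety)]; R7 [small(b) ∧ red(tweety) → flies(b)]; R10 [signed(b) ∧ approved(tweety) ∧ red(tweety) → flagged(tweety)]. ⇒ new: open(b), active(tweety), flies(b), flagged(tweety).
[2] R5 [flies(b) ∧ flagged(tweety) ∧ open(b) → cold(tweety)]; R9 [small(b) ∧ active(tweety) → penguin(tweety)]. ⇒ new: cold(tweety), penguin(tweety).
[3] R11 [cold(tweety) ∧ closed(tweety) ∧ active(tweety) → bird(b)]. ⇒ new: bird(b).
Closure: {active(tweety), approved(tweety), bird(b), blue(tweety), closed(tweety), cold(tweety), flagged(tweety), flies(b), has_feathers(tweety), hot(tweety), large(tweety), locked(tweety), open(b), penguin(tweety), red(tweety), signed(b), small(b), valid(tweety), visible(tweety)} — 19 facts.

19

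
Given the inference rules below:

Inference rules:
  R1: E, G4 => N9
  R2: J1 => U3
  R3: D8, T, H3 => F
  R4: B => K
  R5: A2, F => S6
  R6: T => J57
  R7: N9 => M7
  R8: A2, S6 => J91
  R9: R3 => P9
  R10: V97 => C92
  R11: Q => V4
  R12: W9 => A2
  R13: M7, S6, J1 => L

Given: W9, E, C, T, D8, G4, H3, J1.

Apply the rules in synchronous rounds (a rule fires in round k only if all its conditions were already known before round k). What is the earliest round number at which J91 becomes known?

3

Round 1: R1 [E, G4 => N9]; R2 [J1 => U3]; R3 [D8, T, H3 => F]; R6 [T => J57]; R12 [W9 => A2]. Adds N9, U3, F, J57, A2.
Round 2: R5 [A2, F => S6]; R7 [N9 => M7]. Adds S6, M7.
Round 3: R8 [A2, S6 => J91]; R13 [M7, S6, J1 => L]. Adds J91, L.
J91 first appears in round 3.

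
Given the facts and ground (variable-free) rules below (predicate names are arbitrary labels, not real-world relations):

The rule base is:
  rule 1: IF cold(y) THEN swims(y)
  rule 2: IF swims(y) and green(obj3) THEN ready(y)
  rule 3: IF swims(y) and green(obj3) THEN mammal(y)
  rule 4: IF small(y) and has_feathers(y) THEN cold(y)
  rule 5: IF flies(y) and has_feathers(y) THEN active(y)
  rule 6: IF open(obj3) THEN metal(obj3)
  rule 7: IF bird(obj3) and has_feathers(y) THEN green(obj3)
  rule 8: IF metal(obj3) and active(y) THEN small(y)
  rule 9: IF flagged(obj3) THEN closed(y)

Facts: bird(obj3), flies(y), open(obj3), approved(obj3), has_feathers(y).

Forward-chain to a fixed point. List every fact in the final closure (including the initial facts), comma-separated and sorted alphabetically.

Round 1 — rule 5, rule 6, rule 7, derive active(y), metal(obj3), green(obj3).
Round 2 — rule 8, derive small(y).
Round 3 — rule 4, derive cold(y).
Round 4 — rule 1, derive swims(y).
Round 5 — rule 2, rule 3, derive ready(y), mammal(y).

active(y), approved(obj3), bird(obj3), cold(y), flies(y), green(obj3), has_feathers(y), mammal(y), metal(obj3), open(obj3), ready(y), small(y), swims(y)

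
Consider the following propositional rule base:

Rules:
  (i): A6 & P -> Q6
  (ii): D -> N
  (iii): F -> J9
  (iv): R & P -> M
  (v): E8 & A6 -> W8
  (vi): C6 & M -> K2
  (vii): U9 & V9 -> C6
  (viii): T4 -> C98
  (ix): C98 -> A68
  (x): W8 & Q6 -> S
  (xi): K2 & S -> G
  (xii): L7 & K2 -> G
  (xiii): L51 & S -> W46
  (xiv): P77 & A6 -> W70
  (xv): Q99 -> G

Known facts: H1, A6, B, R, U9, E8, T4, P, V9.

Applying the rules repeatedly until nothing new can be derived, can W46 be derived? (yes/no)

Round 1 fires (i), (iv), (v), (vii), (viii), giving Q6, M, W8, C6, C98.
Round 2 fires (vi), (ix), (x), giving K2, A68, S.
Round 3 fires (xi), giving G.
Fixed point reached. W46 is concluded only by (xiii); (xiii) needs L51 (never derived).

no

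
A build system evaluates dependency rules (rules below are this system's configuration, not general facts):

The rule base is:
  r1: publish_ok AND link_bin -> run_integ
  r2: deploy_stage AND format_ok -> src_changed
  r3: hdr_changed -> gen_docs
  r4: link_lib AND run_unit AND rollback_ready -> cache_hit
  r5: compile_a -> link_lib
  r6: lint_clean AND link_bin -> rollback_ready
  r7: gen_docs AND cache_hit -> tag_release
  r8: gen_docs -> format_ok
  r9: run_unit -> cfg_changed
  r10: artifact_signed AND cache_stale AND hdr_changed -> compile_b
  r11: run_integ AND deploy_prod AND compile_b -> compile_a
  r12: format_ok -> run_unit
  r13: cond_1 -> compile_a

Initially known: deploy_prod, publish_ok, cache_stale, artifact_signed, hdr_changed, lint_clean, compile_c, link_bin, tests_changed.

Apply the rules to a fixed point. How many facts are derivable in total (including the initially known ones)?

20

Round 1: r1 [publish_ok AND link_bin -> run_integ]; r3 [hdr_changed -> gen_docs]; r6 [lint_clean AND link_bin -> rollback_ready]; r10 [artifact_signed AND cache_stale AND hdr_changed -> compile_b]. New: run_integ, gen_docs, rollback_ready, compile_b.
Round 2: r8 [gen_docs -> format_ok]; r11 [run_integ AND deploy_prod AND compile_b -> compile_a]. New: format_ok, compile_a.
Round 3: r5 [compile_a -> link_lib]; r12 [format_ok -> run_unit]. New: link_lib, run_unit.
Round 4: r4 [link_lib AND run_unit AND rollback_ready -> cache_hit]; r9 [run_unit -> cfg_changed]. New: cache_hit, cfg_changed.
Round 5: r7 [gen_docs AND cache_hit -> tag_release]. New: tag_release.
Closure: {artifact_signed, cache_hit, cache_stale, cfg_changed, compile_a, compile_b, compile_c, deploy_prod, format_ok, gen_docs, hdr_changed, link_bin, link_lib, lint_clean, publish_ok, rollback_ready, run_integ, run_unit, tag_release, tests_changed} — 20 facts.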